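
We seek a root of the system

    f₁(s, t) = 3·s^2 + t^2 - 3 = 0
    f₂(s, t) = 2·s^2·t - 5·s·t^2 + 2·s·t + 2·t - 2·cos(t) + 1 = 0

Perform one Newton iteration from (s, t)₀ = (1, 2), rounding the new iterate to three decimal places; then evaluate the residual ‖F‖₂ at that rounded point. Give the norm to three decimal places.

At (1, 2): F = (4.000, -6.16771).
Jacobian J = [[6·s, 2·t], [4·s·t - 5·t^2 + 2·t, 2·s^2 - 10·s·t + 2·s + 2·sin(t) + 2]].
At the point, J = [[6.000, 4.000], [-8.000, -12.18141]] (det J = -41.08843).
Solving J·Δ = −F gives Δ = (-0.585, -0.122).
Then the next iterate is (s, t)₁ = (0.415, 1.878).
Re-evaluating at (0.415, 1.878): F = (1.04356, 0.24812), so ‖F‖₂ = 1.073.

1.073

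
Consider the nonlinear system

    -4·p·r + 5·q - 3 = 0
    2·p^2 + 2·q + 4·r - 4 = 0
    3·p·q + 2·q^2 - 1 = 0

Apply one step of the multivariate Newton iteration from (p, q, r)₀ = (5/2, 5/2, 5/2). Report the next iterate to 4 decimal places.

At (5/2, 5/2, 5/2): F = (-15.5000, 23.5000, 30.2500).
Jacobian J = [[-4·r, 5, -4·p], [4·p, 2, 4], [3·q, 3·p + 4·q, 0]].
At the point, J = [[-10.0000, 5.0000, -10.0000], [10.0000, 2.0000, 4.0000], [7.5000, 17.5000, 0.0000]] (det J = -750.0000).
Solving J·Δ = −F gives Δ = (-2.4233, -0.6900, 0.5283).
Then the next iterate is (p, q, r)₁ = (0.0767, 1.8100, 3.0283).

(0.0767, 1.8100, 3.0283)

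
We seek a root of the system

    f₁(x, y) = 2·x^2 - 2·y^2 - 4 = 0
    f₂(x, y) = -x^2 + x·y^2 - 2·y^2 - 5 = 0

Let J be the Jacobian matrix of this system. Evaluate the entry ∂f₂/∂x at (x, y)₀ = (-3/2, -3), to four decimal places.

∂f₂/∂x = -2·x + y^2.
At (-3/2, -3) this is 12.0000.

12.0000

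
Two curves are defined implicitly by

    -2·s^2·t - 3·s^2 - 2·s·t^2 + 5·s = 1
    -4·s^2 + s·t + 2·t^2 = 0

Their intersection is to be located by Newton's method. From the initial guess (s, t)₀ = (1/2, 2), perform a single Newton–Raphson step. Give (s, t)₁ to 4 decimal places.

(0.4987, 1.0585)

At (1/2, 2): F = (-4.2500, 8.0000).
Jacobian J = [[-4·s·t - 6·s - 2·t^2 + 5, -2·s^2 - 4·s·t], [-8·s + t, s + 4·t]].
At the point, J = [[-10.0000, -4.5000], [-2.0000, 8.5000]] (det J = -94.0000).
Solving J·Δ = −F gives Δ = (-0.0013, -0.9415).
Then the next iterate is (s, t)₁ = (0.4987, 1.0585).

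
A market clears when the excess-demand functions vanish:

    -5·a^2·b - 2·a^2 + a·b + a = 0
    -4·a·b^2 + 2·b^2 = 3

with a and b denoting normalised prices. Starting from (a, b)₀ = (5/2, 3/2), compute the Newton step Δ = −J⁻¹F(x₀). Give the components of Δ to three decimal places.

(-0.817, -0.568)

At (5/2, 3/2): F = (-53.125, -21.000).
Jacobian J = [[-10·a·b - 4·a + b + 1, -5·a^2 + a], [-4·b^2, -8·a·b + 4·b]].
At the point, J = [[-45.000, -28.750], [-9.000, -24.000]] (det J = 821.250).
Solving J·Δ = −F gives Δ = (-0.817, -0.568).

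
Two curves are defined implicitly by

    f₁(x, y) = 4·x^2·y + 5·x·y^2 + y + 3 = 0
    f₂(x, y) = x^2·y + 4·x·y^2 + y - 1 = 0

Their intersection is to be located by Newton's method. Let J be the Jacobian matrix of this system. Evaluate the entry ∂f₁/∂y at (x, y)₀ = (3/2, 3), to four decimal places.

55.0000

∂f₁/∂y = 4·x^2 + 10·x·y + 1.
At (3/2, 3) this is 55.0000.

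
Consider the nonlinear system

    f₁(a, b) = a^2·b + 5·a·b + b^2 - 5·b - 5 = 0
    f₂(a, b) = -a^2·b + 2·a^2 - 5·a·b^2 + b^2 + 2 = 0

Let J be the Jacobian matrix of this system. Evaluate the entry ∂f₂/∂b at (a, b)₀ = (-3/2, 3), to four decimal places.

∂f₂/∂b = -a^2 - 10·a·b + 2·b.
At (-3/2, 3) this is 48.7500.

48.7500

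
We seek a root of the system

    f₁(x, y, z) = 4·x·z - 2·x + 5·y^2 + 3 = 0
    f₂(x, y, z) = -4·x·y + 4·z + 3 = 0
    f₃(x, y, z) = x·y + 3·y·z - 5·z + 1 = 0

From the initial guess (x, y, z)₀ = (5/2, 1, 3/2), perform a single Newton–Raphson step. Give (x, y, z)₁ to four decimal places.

At (5/2, 1, 3/2): F = (18.0000, -1.0000, 0.5000).
Jacobian J = [[4·z - 2, 10·y, 4·x], [-4·y, -4·x, 4], [y, x + 3·z, 3·y - 5]].
At the point, J = [[4.0000, 10.0000, 10.0000], [-4.0000, -10.0000, 4.0000], [1.0000, 7.0000, -2.0000]] (det J = -252.0000).
Solving J·Δ = −F gives Δ = (-0.6508, -0.3254, -1.2143).
Then the next iterate is (x, y, z)₁ = (1.8492, 0.6746, 0.2857).

(1.8492, 0.6746, 0.2857)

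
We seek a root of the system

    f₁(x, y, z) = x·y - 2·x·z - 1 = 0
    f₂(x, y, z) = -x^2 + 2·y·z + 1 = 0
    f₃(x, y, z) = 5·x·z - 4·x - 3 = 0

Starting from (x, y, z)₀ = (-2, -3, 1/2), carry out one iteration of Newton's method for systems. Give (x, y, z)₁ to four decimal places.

At (-2, -3, 1/2): F = (7.0000, -6.0000, 0.0000).
Jacobian J = [[y - 2·z, x, -2·x], [-2·x, 2·z, 2·y], [5·z - 4, 0, 5·x]].
At the point, J = [[-4.0000, -2.0000, 4.0000], [4.0000, 1.0000, -6.0000], [-1.5000, 0.0000, -10.0000]] (det J = -52.0000).
Solving J·Δ = −F gives Δ = (0.9615, 1.2885, -0.1442).
Then the next iterate is (x, y, z)₁ = (-1.0385, -1.7115, 0.3558).

(-1.0385, -1.7115, 0.3558)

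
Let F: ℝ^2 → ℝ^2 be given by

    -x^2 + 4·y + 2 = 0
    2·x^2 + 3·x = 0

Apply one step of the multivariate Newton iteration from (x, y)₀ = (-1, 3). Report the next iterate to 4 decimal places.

At (-1, 3): F = (13.0000, -1.0000).
Jacobian J = [[-2·x, 4], [4·x + 3, 0]].
At the point, J = [[2.0000, 4.0000], [-1.0000, 0.0000]] (det J = 4.0000).
Solving J·Δ = −F gives Δ = (-1.0000, -2.7500).
Then the next iterate is (x, y)₁ = (-2.0000, 0.2500).

(-2.0000, 0.2500)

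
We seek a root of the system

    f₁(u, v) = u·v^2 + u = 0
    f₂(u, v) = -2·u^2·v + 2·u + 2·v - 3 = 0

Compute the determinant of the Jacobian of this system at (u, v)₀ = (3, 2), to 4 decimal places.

184.0000

J = [[v^2 + 1, 2·u·v], [-4·u·v + 2, -2·u^2 + 2]].
At the point, J = [[5.0000, 12.0000], [-22.0000, -16.0000]].
det J = 184.0000.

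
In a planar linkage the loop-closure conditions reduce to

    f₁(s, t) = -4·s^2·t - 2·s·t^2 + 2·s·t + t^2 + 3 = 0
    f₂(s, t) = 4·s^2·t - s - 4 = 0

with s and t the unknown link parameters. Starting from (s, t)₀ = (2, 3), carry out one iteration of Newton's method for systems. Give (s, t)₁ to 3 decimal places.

(1.333, 2.333)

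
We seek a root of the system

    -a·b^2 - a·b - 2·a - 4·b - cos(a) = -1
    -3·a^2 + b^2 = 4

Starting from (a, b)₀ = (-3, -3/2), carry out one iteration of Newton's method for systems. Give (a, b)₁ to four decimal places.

At (-3, -3/2): F = (16.239992, -28.7500).
Jacobian J = [[-b^2 - b + sin(a) - 2, -2·a·b - a - 4], [-6·a, 2·b]].
At the point, J = [[-2.891120, -10.0000], [18.0000, -3.0000]] (det J = 188.673360).
Solving J·Δ = −F gives Δ = (1.7820, 1.1088).
Then the next iterate is (a, b)₁ = (-1.2180, -0.3912).

(-1.2180, -0.3912)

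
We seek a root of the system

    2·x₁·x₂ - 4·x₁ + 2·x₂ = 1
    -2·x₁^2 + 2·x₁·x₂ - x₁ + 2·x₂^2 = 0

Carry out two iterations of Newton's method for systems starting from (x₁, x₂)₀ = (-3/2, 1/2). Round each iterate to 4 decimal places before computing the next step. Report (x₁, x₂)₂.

(6.7351, -4.1102)

At (-3/2, 1/2): F = (4.5000, -4.0000).
Jacobian J = [[2·x₂ - 4, 2·x₁ + 2], [-4·x₁ + 2·x₂ - 1, 2·x₁ + 4·x₂]].
At the point, J = [[-3.0000, -1.0000], [6.0000, -1.0000]] (det J = 9.0000).
Solving J·Δ = −F gives Δ = (0.9444, 1.6667).
Then the next iterate is (x₁, x₂)₁ = (-0.5556, 2.1667).
Round to (-0.5556, 2.1667) and repeat: F = (3.148163, 6.919758), J = [[0.3334, 0.8888], [5.5558, 7.5556]].
Δ = (7.2907, -6.2769), so (x₁, x₂)₂ = (6.7351, -4.1102).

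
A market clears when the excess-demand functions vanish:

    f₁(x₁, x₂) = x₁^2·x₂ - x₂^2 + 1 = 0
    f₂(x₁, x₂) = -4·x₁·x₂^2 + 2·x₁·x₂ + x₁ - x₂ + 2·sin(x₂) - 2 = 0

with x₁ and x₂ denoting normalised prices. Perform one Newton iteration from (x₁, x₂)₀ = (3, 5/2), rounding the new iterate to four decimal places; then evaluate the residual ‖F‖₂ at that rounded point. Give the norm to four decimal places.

At (3, 5/2): F = (17.2500, -60.303056).
Jacobian J = [[2·x₁·x₂, x₁^2 - 2·x₂], [-4·x₂^2 + 2·x₂ + 1, -8·x₁·x₂ + 2·x₁ + 2·cos(x₂) - 1]].
At the point, J = [[15.0000, 4.0000], [-19.0000, -56.602287]] (det J = -773.034308).
Solving J·Δ = −F gives Δ = (-0.9510, -0.7461).
Then the next iterate is (x₁, x₂)₁ = (2.0490, 1.7539).
Re-evaluating at (2.0490, 1.7539): F = (5.287410, -17.763101), so ‖F‖₂ = 18.5333.

18.5333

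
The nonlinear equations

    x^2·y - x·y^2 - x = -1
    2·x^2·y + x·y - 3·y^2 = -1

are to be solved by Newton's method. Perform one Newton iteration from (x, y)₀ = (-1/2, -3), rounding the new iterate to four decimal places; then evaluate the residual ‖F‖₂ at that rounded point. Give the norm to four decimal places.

6.6616

At (-1/2, -3): F = (5.2500, -26.0000).
Jacobian J = [[2·x·y - y^2 - 1, x^2 - 2·x·y], [4·x·y + y, 2·x^2 + x - 6·y]].
At the point, J = [[-7.0000, -2.7500], [3.0000, 18.0000]] (det J = -117.7500).
Solving J·Δ = −F gives Δ = (0.1953, 1.4119).
Then the next iterate is (x, y)₁ = (-0.3047, -1.5881).
Re-evaluating at (-0.3047, -1.5881): F = (1.925730, -6.377176), so ‖F‖₂ = 6.6616.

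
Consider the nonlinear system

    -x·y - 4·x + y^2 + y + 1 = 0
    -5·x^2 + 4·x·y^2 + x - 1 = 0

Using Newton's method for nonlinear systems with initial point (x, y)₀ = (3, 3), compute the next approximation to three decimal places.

(1.429, 2.250)

At (3, 3): F = (-8.000, 65.000).
Jacobian J = [[-y - 4, -x + 2·y + 1], [-10·x + 4·y^2 + 1, 8·x·y]].
At the point, J = [[-7.000, 4.000], [7.000, 72.000]] (det J = -532.000).
Solving J·Δ = −F gives Δ = (-1.571, -0.750).
Then the next iterate is (x, y)₁ = (1.429, 2.250).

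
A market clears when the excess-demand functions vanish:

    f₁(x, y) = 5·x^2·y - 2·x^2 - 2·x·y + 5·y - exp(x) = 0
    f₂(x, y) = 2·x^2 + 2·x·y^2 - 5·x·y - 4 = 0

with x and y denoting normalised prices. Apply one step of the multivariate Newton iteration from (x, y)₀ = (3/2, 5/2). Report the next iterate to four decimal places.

(-0.5371, 4.0630)

At (3/2, 5/2): F = (24.143311, 0.5000).
Jacobian J = [[10·x·y - 4·x - 2·y - exp(x), 5·x^2 - 2·x + 5], [4·x + 2·y^2 - 5·y, 4·x·y - 5·x]].
At the point, J = [[22.018311, 13.2500], [6.0000, 7.5000]] (det J = 85.637332).
Solving J·Δ = −F gives Δ = (-2.0371, 1.5630).
Then the next iterate is (x, y)₁ = (-0.5371, 4.0630).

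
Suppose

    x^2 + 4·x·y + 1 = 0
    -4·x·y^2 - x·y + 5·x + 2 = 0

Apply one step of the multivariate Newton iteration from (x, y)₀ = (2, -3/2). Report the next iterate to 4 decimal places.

(-3.4167, -1.9792)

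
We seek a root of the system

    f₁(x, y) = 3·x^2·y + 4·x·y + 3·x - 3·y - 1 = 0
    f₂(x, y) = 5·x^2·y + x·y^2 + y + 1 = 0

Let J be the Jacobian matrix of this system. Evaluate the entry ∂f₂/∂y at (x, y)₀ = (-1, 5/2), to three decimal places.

1.000

∂f₂/∂y = 5·x^2 + 2·x·y + 1.
At (-1, 5/2) this is 1.000.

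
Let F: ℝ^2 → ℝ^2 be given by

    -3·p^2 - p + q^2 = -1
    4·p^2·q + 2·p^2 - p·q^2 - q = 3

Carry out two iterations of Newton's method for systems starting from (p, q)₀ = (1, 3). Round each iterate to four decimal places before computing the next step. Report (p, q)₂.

At (1, 3): F = (6.0000, -1.0000).
Jacobian J = [[-6·p - 1, 2·q], [8·p·q + 4·p - q^2, 4·p^2 - 2·p·q - 1]].
At the point, J = [[-7.0000, 6.0000], [19.0000, -3.0000]] (det J = -93.0000).
Solving J·Δ = −F gives Δ = (-0.1290, -1.1505).
Then the next iterate is (p, q)₁ = (0.8710, 1.8495).
Round to (0.8710, 1.8495) and repeat: F = (1.273727, -0.699178), J = [[-6.2260, 3.6990], [12.950666, -1.187265]].
Δ = (0.0265, -0.2997), so (p, q)₂ = (0.8975, 1.5498).

(0.8975, 1.5498)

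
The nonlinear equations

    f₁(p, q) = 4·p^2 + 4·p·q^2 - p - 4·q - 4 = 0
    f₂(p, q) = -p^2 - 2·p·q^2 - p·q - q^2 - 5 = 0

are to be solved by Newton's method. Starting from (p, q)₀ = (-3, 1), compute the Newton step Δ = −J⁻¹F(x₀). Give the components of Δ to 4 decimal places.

At (-3, 1): F = (19.0000, -6.0000).
Jacobian J = [[8·p + 4·q^2 - 1, 8·p·q - 4], [-2·p - 2·q^2 - q, -4·p·q - p - 2·q]].
At the point, J = [[-21.0000, -28.0000], [3.0000, 13.0000]] (det J = -189.0000).
Solving J·Δ = −F gives Δ = (0.4180, 0.3651).

(0.4180, 0.3651)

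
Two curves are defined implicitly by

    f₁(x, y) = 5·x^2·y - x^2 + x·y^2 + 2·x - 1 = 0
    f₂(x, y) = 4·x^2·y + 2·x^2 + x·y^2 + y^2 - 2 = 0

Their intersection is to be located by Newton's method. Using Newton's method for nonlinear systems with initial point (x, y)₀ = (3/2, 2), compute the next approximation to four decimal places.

At (3/2, 2): F = (28.2500, 30.5000).
Jacobian J = [[10·x·y - 2·x + y^2 + 2, 5·x^2 + 2·x·y], [8·x·y + 4·x + y^2, 4·x^2 + 2·x·y + 2·y]].
At the point, J = [[33.0000, 17.2500], [34.0000, 19.0000]] (det J = 40.5000).
Solving J·Δ = −F gives Δ = (-0.2623, -1.1358).
Then the next iterate is (x, y)₁ = (1.2377, 0.8642).

(1.2377, 0.8642)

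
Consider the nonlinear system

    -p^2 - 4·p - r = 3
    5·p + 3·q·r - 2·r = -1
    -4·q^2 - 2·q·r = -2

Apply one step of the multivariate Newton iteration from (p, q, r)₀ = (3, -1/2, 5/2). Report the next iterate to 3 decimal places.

(0.929, -2.786, -3.286)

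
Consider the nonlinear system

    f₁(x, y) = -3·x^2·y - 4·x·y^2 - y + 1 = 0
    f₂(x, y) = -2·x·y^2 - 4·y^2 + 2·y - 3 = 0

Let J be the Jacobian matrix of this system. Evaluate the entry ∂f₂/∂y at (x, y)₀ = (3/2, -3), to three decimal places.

44.000

∂f₂/∂y = -4·x·y - 8·y + 2.
At (3/2, -3) this is 44.000.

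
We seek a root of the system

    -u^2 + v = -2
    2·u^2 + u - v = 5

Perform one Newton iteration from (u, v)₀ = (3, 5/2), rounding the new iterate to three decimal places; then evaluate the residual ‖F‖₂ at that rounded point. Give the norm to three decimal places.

3.694

At (3, 5/2): F = (-4.500, 13.500).
Jacobian J = [[-2·u, 1], [4·u + 1, -1]].
At the point, J = [[-6.000, 1.000], [13.000, -1.000]] (det J = -7.000).
Solving J·Δ = −F gives Δ = (-1.286, -3.214).
Then the next iterate is (u, v)₁ = (1.714, -0.714).
Re-evaluating at (1.714, -0.714): F = (-1.65180, 3.30359), so ‖F‖₂ = 3.694.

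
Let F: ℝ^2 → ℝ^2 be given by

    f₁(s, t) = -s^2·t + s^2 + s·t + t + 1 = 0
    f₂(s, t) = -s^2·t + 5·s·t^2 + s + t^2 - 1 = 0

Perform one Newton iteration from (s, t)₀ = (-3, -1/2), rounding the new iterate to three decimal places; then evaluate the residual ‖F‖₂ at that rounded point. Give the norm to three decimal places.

6.558

At (-3, -1/2): F = (15.500, -3.000).
Jacobian J = [[-2·s·t + 2·s + t, -s^2 + s + 1], [-2·s·t + 5·t^2 + 1, -s^2 + 10·s·t + 2·t]].
At the point, J = [[-9.500, -11.000], [-0.750, 5.000]] (det J = -55.750).
Solving J·Δ = −F gives Δ = (0.798, 0.720).
Then the next iterate is (s, t)₁ = (-2.202, 0.220).
Re-evaluating at (-2.202, 0.220): F = (4.51763, -4.75322), so ‖F‖₂ = 6.558.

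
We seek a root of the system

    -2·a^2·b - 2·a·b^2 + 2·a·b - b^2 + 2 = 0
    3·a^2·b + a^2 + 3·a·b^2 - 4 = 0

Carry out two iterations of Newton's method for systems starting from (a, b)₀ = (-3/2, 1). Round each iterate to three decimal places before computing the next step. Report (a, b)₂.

(-1.545, 0.249)

At (-3/2, 1): F = (-3.500, 0.500).
Jacobian J = [[-4·a·b - 2·b^2 + 2·b, -2·a^2 - 4·a·b + 2·a - 2·b], [6·a·b + 2·a + 3·b^2, 3·a^2 + 6·a·b]].
At the point, J = [[6.000, -3.500], [-9.000, -2.250]] (det J = -45.000).
Solving J·Δ = −F gives Δ = (0.214, -0.633).
Then the next iterate is (a, b)₁ = (-1.286, 0.367).
Round to (-1.286, 0.367) and repeat: F = (0.05392, -1.04500), J = [[2.35247, -4.72574], [-4.99971, 2.12962]].
Δ = (-0.259, -0.118), so (a, b)₂ = (-1.545, 0.249).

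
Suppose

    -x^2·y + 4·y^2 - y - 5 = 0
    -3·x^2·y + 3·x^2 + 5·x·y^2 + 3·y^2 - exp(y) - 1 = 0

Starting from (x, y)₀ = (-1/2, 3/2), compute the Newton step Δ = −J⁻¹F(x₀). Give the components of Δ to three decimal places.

(0.301, -0.240)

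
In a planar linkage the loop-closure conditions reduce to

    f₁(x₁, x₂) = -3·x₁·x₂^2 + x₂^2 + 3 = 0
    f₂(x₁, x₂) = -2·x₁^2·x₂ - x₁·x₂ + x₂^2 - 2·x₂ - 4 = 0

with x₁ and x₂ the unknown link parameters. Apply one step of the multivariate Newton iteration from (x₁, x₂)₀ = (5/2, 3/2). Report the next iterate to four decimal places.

(0.8779, 1.4653)

At (5/2, 3/2): F = (-11.6250, -27.2500).
Jacobian J = [[-3·x₂^2, -6·x₁·x₂ + 2·x₂], [-4·x₁·x₂ - x₂, -2·x₁^2 - x₁ + 2·x₂ - 2]].
At the point, J = [[-6.7500, -19.5000], [-16.5000, -14.0000]] (det J = -227.2500).
Solving J·Δ = −F gives Δ = (-1.6221, -0.0347).
Then the next iterate is (x₁, x₂)₁ = (0.8779, 1.4653).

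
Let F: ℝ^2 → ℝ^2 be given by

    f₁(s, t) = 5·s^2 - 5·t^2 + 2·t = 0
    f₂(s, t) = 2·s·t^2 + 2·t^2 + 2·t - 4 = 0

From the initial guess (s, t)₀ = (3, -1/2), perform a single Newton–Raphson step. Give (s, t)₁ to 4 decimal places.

(1.7166, -1.1069)

At (3, -1/2): F = (42.7500, -3.0000).
Jacobian J = [[10·s, -10·t + 2], [2·t^2, 4·s·t + 4·t + 2]].
At the point, J = [[30.0000, 7.0000], [0.5000, -6.0000]] (det J = -183.5000).
Solving J·Δ = −F gives Δ = (-1.2834, -0.6069).
Then the next iterate is (s, t)₁ = (1.7166, -1.1069).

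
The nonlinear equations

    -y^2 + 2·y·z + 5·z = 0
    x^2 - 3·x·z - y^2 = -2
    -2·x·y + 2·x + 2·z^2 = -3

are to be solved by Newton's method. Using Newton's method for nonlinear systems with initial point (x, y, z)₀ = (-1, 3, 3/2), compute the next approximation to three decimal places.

At (-1, 3, 3/2): F = (7.500, -1.500, 11.500).
Jacobian J = [[0, -2·y + 2·z, 2·y + 5], [2·x - 3·z, -2·y, -3·x], [-2·y + 2, -2·x, 4·z]].
At the point, J = [[0.000, -3.000, 11.000], [-6.500, -6.000, 3.000], [-4.000, 2.000, 6.000]] (det J = -488.000).
Solving J·Δ = −F gives Δ = (0.575, -1.405, -1.065).
Then the next iterate is (x, y, z)₁ = (-0.425, 1.595, 0.435).

(-0.425, 1.595, 0.435)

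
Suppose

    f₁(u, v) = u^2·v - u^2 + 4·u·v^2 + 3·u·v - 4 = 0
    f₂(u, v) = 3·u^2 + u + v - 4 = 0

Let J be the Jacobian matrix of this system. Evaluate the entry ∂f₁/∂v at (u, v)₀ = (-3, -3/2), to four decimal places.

∂f₁/∂v = u^2 + 8·u·v + 3·u.
At (-3, -3/2) this is 36.0000.

36.0000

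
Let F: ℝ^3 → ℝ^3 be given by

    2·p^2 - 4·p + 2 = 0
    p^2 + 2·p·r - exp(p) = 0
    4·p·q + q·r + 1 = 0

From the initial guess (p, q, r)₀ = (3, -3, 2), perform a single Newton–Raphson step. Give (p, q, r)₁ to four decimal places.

At (3, -3, 2): F = (8.0000, 0.914463, -41.0000).
Jacobian J = [[4·p - 4, 0, 0], [2·p + 2·r - exp(p), 0, 2·p], [4·q, 4·p + r, q]].
At the point, J = [[8.0000, 0.0000, 0.0000], [-10.085537, 0.0000, 6.0000], [-12.0000, 14.0000, -3.0000]] (det J = -672.0000).
Solving J·Δ = −F gives Δ = (-1.0000, 1.6786, -1.8333).
Then the next iterate is (p, q, r)₁ = (2.0000, -1.3214, 0.1667).

(2.0000, -1.3214, 0.1667)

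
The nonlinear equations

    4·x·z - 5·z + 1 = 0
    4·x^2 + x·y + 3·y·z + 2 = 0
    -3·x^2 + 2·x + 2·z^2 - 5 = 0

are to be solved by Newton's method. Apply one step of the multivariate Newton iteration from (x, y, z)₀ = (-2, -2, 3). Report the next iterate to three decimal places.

(-0.482, 0.029, 1.479)

At (-2, -2, 3): F = (-38.000, 4.000, -3.000).
Jacobian J = [[4·z, 0, 4·x - 5], [8·x + y, x + 3·z, 3·y], [-6·x + 2, 0, 4·z]].
At the point, J = [[12.000, 0.000, -13.000], [-18.000, 7.000, -6.000], [14.000, 0.000, 12.000]] (det J = 2282.000).
Solving J·Δ = −F gives Δ = (1.518, 2.029, -1.521).
Then the next iterate is (x, y, z)₁ = (-0.482, 0.029, 1.479).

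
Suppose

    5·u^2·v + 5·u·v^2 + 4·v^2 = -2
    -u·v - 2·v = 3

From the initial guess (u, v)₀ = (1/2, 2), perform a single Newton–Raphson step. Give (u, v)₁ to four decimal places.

At (1/2, 2): F = (30.5000, -8.0000).
Jacobian J = [[10·u·v + 5·v^2, 5·u^2 + 10·u·v + 8·v], [-v, -u - 2]].
At the point, J = [[30.0000, 27.2500], [-2.0000, -2.5000]] (det J = -20.5000).
Solving J·Δ = −F gives Δ = (6.9146, -8.7317).
Then the next iterate is (u, v)₁ = (7.4146, -6.7317).

(7.4146, -6.7317)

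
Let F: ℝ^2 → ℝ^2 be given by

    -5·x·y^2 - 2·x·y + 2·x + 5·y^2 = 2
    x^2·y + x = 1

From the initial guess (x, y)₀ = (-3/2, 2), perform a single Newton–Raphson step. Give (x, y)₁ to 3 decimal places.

At (-3/2, 2): F = (51.000, 2.000).
Jacobian J = [[-5·y^2 - 2·y + 2, -10·x·y - 2·x + 10·y], [2·x·y + 1, x^2]].
At the point, J = [[-22.000, 53.000], [-5.000, 2.250]] (det J = 215.500).
Solving J·Δ = −F gives Δ = (-0.041, -0.979).
Then the next iterate is (x, y)₁ = (-1.541, 1.021).

(-1.541, 1.021)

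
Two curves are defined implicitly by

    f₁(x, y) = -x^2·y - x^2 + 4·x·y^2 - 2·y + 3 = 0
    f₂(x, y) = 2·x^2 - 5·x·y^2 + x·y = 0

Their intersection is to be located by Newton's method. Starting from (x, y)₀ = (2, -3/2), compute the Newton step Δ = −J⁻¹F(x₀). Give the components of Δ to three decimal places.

(-1.465, 0.329)

At (2, -3/2): F = (26.000, -17.500).
Jacobian J = [[-2·x·y - 2·x + 4·y^2, -x^2 + 8·x·y - 2], [4·x - 5·y^2 + y, -10·x·y + x]].
At the point, J = [[11.000, -30.000], [-4.750, 32.000]] (det J = 209.500).
Solving J·Δ = −F gives Δ = (-1.465, 0.329).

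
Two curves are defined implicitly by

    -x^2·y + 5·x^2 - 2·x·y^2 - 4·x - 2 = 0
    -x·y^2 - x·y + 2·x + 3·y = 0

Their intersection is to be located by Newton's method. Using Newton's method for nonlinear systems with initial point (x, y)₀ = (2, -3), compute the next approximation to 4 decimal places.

At (2, -3): F = (-14.0000, -17.0000).
Jacobian J = [[-2·x·y + 10·x - 2·y^2 - 4, -x^2 - 4·x·y], [-y^2 - y + 2, -2·x·y - x + 3]].
At the point, J = [[10.0000, 20.0000], [-4.0000, 13.0000]] (det J = 210.0000).
Solving J·Δ = −F gives Δ = (-0.7524, 1.0762).
Then the next iterate is (x, y)₁ = (1.2476, -1.9238).

(1.2476, -1.9238)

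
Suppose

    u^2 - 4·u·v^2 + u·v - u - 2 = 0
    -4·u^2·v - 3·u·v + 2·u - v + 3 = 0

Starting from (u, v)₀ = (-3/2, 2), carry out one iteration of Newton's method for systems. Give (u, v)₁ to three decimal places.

(-1.151, 1.268)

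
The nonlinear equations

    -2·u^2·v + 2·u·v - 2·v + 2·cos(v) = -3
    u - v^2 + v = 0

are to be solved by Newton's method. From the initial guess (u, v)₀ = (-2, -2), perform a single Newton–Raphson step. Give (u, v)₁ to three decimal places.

(-1.392, -0.522)

At (-2, -2): F = (30.16771, -8.000).
Jacobian J = [[-4·u·v + 2·v, -2·u^2 + 2·u - 2·sin(v) - 2], [1, -2·v + 1]].
At the point, J = [[-20.000, -12.18141], [1.000, 5.000]] (det J = -87.81859).
Solving J·Δ = −F gives Δ = (0.608, 1.478).
Then the next iterate is (u, v)₁ = (-1.392, -0.522).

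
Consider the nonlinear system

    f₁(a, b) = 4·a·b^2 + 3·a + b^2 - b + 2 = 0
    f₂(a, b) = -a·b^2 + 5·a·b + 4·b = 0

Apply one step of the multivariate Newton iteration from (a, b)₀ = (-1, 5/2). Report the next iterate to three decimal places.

(-0.863, 1.349)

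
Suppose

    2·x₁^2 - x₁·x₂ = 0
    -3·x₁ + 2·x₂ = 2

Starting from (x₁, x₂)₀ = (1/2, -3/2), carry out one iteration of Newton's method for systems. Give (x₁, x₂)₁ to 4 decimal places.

(0.6364, 1.9545)

At (1/2, -3/2): F = (1.2500, -6.5000).
Jacobian J = [[4·x₁ - x₂, -x₁], [-3, 2]].
At the point, J = [[3.5000, -0.5000], [-3.0000, 2.0000]] (det J = 5.5000).
Solving J·Δ = −F gives Δ = (0.1364, 3.4545).
Then the next iterate is (x₁, x₂)₁ = (0.6364, 1.9545).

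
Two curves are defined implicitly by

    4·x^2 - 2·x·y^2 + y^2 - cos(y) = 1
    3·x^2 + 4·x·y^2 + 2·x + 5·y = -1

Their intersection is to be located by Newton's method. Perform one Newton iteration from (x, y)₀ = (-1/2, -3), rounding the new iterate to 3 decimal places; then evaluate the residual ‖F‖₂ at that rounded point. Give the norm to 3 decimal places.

37.425

At (-1/2, -3): F = (18.98999, -32.250).
Jacobian J = [[8·x - 2·y^2, -4·x·y + 2·y + sin(y)], [6·x + 4·y^2 + 2, 8·x·y + 5]].
At the point, J = [[-22.000, -12.14112], [35.000, 17.000]] (det J = 50.93920).
Solving J·Δ = −F gives Δ = (1.349, -0.880).
Then the next iterate is (x, y)₁ = (0.849, -3.880).
Re-evaluating at (0.849, -3.880): F = (-7.88523, 36.58515), so ‖F‖₂ = 37.425.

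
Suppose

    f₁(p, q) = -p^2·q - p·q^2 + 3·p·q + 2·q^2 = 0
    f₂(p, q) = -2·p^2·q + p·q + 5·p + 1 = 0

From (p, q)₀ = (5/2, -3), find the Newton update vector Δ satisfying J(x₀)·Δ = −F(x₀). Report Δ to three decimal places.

(-0.966, 1.259)

At (5/2, -3): F = (-8.250, 43.500).
Jacobian J = [[-2·p·q - q^2 + 3·q, -p^2 - 2·p·q + 3·p + 4·q], [-4·p·q + q + 5, -2·p^2 + p]].
At the point, J = [[-3.000, 4.250], [32.000, -10.000]] (det J = -106.000).
Solving J·Δ = −F gives Δ = (-0.966, 1.259).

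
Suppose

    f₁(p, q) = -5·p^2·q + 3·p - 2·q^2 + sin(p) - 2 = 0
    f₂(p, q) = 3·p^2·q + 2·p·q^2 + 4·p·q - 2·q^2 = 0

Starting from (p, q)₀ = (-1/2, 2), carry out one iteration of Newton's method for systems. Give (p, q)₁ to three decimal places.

(0.132, 1.382)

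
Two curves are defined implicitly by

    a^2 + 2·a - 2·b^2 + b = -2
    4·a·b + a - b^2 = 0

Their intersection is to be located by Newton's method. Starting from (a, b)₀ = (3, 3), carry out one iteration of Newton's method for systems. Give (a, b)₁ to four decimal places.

(1.2094, 1.8796)

At (3, 3): F = (2.0000, 30.0000).
Jacobian J = [[2·a + 2, -4·b + 1], [4·b + 1, 4·a - 2·b]].
At the point, J = [[8.0000, -11.0000], [13.0000, 6.0000]] (det J = 191.0000).
Solving J·Δ = −F gives Δ = (-1.7906, -1.1204).
Then the next iterate is (a, b)₁ = (1.2094, 1.8796).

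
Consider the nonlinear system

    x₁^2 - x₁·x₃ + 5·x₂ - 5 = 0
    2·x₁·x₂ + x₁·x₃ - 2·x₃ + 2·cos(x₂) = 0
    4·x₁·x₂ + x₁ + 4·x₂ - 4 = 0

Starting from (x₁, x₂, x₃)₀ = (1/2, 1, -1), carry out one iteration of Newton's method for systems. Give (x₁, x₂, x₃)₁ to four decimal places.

(-0.4747, 1.3956, 0.5571)

At (1/2, 1, -1): F = (0.7500, 3.580605, 2.5000).
Jacobian J = [[2·x₁ - x₃, 5, -x₁], [2·x₂ + x₃, 2·x₁ - 2·sin(x₂), x₁ - 2], [4·x₂ + 1, 4·x₁ + 4, 0]].
At the point, J = [[2.0000, 5.0000, -0.5000], [1.0000, -0.682942, -1.5000], [5.0000, 6.0000, 0.0000]] (det J = -24.207355).
Solving J·Δ = −F gives Δ = (-0.9747, 0.3956, 1.5571).
Then the next iterate is (x₁, x₂, x₃)₁ = (-0.4747, 1.3956, 0.5571).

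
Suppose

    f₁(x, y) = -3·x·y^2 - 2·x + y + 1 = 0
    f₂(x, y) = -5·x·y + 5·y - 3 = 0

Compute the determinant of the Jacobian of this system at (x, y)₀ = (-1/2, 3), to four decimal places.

J = [[-3·y^2 - 2, -6·x·y + 1], [-5·y, -5·x + 5]].
At the point, J = [[-29.0000, 10.0000], [-15.0000, 7.5000]].
det J = -67.5000.

-67.5000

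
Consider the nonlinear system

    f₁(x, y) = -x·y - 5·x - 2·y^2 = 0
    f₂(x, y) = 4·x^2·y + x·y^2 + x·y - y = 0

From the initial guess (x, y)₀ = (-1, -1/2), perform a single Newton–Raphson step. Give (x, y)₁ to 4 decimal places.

(-0.3636, -0.8788)

At (-1, -1/2): F = (4.0000, -1.2500).
Jacobian J = [[-y - 5, -x - 4·y], [8·x·y + y^2 + y, 4·x^2 + 2·x·y + x - 1]].
At the point, J = [[-4.5000, 3.0000], [3.7500, 3.0000]] (det J = -24.7500).
Solving J·Δ = −F gives Δ = (0.6364, -0.3788).
Then the next iterate is (x, y)₁ = (-0.3636, -0.8788).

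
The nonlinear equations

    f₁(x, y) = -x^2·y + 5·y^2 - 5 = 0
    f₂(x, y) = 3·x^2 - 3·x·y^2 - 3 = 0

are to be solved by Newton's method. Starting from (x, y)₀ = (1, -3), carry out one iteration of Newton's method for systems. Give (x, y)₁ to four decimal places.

At (1, -3): F = (43.0000, -27.0000).
Jacobian J = [[-2·x·y, -x^2 + 10·y], [6·x - 3·y^2, -6·x·y]].
At the point, J = [[6.0000, -31.0000], [-21.0000, 18.0000]] (det J = -543.0000).
Solving J·Δ = −F gives Δ = (-0.1160, 1.3646).
Then the next iterate is (x, y)₁ = (0.8840, -1.6354).

(0.8840, -1.6354)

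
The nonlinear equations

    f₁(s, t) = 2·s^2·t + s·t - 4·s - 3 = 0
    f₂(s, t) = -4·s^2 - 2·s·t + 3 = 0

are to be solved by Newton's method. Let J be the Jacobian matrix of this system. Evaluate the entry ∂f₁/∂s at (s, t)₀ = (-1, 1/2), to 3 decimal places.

-5.500

∂f₁/∂s = 4·s·t + t - 4.
At (-1, 1/2) this is -5.500.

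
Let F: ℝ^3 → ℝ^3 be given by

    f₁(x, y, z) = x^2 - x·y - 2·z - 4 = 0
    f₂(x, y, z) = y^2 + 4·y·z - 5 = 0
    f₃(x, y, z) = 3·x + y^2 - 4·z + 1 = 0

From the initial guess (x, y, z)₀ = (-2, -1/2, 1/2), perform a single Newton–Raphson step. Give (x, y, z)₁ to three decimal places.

(0.133, 3.217, -0.517)

At (-2, -1/2, 1/2): F = (-2.000, -5.750, -6.750).
Jacobian J = [[2·x - y, -x, -2], [0, 2·y + 4·z, 4·y], [3, 2·y, -4]].
At the point, J = [[-3.500, 2.000, -2.000], [0.000, 1.000, -2.000], [3.000, -1.000, -4.000]] (det J = 15.000).
Solving J·Δ = −F gives Δ = (2.133, 3.717, -1.017).
Then the next iterate is (x, y, z)₁ = (0.133, 3.217, -0.517).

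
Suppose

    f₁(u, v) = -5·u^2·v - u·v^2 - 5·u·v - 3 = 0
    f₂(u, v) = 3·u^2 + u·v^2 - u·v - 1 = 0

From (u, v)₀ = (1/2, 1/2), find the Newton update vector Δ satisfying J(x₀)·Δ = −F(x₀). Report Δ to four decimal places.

(0.1364, -1.3449)

At (1/2, 1/2): F = (-5.0000, -0.3750).
Jacobian J = [[-10·u·v - v^2 - 5·v, -5·u^2 - 2·u·v - 5·u], [6·u + v^2 - v, 2·u·v - u]].
At the point, J = [[-5.2500, -4.2500], [2.7500, 0.0000]] (det J = 11.6875).
Solving J·Δ = −F gives Δ = (0.1364, -1.3449).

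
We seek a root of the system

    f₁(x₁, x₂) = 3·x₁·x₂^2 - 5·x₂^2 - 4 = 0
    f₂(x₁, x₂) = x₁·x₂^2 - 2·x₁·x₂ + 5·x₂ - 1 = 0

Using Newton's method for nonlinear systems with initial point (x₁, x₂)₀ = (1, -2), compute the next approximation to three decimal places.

(1.474, -1.211)

At (1, -2): F = (-12.000, -3.000).
Jacobian J = [[3·x₂^2, 6·x₁·x₂ - 10·x₂], [x₂^2 - 2·x₂, 2·x₁·x₂ - 2·x₁ + 5]].
At the point, J = [[12.000, 8.000], [8.000, -1.000]] (det J = -76.000).
Solving J·Δ = −F gives Δ = (0.474, 0.789).
Then the next iterate is (x₁, x₂)₁ = (1.474, -1.211).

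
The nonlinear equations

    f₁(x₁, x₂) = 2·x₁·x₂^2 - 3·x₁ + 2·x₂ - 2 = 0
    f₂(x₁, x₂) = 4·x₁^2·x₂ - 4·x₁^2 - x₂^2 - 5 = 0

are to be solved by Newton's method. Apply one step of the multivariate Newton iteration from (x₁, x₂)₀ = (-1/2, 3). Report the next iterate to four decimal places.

At (-1/2, 3): F = (-3.5000, -12.0000).
Jacobian J = [[2·x₂^2 - 3, 4·x₁·x₂ + 2], [8·x₁·x₂ - 8·x₁, 4·x₁^2 - 2·x₂]].
At the point, J = [[15.0000, -4.0000], [-8.0000, -5.0000]] (det J = -107.0000).
Solving J·Δ = −F gives Δ = (-0.2850, -1.9439).
Then the next iterate is (x₁, x₂)₁ = (-0.7850, 1.0561).

(-0.7850, 1.0561)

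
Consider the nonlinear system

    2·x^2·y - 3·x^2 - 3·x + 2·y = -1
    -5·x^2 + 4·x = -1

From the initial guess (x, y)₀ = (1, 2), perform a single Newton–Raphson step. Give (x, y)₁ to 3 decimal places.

(1.000, 1.250)

At (1, 2): F = (3.000, 0.000).
Jacobian J = [[4·x·y - 6·x - 3, 2·x^2 + 2], [-10·x + 4, 0]].
At the point, J = [[-1.000, 4.000], [-6.000, 0.000]] (det J = 24.000).
Solving J·Δ = −F gives Δ = (0.000, -0.750).
Then the next iterate is (x, y)₁ = (1.000, 1.250).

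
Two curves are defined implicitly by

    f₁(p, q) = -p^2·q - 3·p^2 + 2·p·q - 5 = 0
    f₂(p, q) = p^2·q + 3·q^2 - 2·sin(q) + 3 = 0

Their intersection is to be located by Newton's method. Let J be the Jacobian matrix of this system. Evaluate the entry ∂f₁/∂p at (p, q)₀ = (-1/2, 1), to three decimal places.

6.000

∂f₁/∂p = -2·p·q - 6·p + 2·q.
At (-1/2, 1) this is 6.000.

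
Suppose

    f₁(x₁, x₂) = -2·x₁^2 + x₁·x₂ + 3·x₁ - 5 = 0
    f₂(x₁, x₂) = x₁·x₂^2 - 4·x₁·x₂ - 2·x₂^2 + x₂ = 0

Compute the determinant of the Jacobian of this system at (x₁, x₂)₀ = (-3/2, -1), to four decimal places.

J = [[-4·x₁ + x₂ + 3, x₁], [x₂^2 - 4·x₂, 2·x₁·x₂ - 4·x₁ - 4·x₂ + 1]].
At the point, J = [[8.0000, -1.5000], [5.0000, 14.0000]].
det J = 119.5000.

119.5000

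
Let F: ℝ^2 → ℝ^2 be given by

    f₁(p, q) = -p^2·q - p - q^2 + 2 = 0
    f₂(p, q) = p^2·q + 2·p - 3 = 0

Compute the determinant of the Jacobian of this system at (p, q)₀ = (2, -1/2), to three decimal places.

4.000

J = [[-2·p·q - 1, -p^2 - 2·q], [2·p·q + 2, p^2]].
At the point, J = [[1.000, -3.000], [0.000, 4.000]].
det J = 4.000.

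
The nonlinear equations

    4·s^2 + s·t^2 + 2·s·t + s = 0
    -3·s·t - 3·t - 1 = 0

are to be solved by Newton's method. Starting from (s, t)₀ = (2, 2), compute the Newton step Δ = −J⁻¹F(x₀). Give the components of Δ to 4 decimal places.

At (2, 2): F = (34.0000, -19.0000).
Jacobian J = [[8·s + t^2 + 2·t + 1, 2·s·t + 2·s], [-3·t, -3·s - 3]].
At the point, J = [[25.0000, 12.0000], [-6.0000, -9.0000]] (det J = -153.0000).
Solving J·Δ = −F gives Δ = (-0.5098, -1.7712).

(-0.5098, -1.7712)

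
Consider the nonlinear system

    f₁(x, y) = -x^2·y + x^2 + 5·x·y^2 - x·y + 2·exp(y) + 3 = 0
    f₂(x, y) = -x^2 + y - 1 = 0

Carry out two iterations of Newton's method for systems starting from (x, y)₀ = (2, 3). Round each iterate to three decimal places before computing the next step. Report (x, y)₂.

(0.700, 1.188)

At (2, 3): F = (119.17107, -2.000).
Jacobian J = [[-2·x·y + 2·x + 5·y^2 - y, -x^2 + 10·x·y - x + 2·exp(y)], [-2·x, 1]].
At the point, J = [[34.000, 94.17107], [-4.000, 1.000]] (det J = 410.68430).
Solving J·Δ = −F gives Δ = (-0.749, -0.995).
Then the next iterate is (x, y)₁ = (1.251, 2.005).
Round to (1.251, 2.005) and repeat: F = (38.91636, -0.56000), J = [[15.58061, 37.11874], [-2.502, 1.000]].
Δ = (-0.551, -0.817), so (x, y)₂ = (0.700, 1.188).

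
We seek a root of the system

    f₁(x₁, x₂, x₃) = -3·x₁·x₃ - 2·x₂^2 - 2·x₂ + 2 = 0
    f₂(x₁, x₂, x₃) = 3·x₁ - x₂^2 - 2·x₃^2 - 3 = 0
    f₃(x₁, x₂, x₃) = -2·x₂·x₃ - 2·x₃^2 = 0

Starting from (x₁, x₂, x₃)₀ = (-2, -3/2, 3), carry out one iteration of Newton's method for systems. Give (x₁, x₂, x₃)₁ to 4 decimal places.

At (-2, -3/2, 3): F = (18.5000, -29.2500, -9.0000).
Jacobian J = [[-3·x₃, -4·x₂ - 2, -3·x₁], [3, -2·x₂, -4·x₃], [0, -2·x₃, -2·x₂ - 4·x₃]].
At the point, J = [[-9.0000, 4.0000, 6.0000], [3.0000, 3.0000, -12.0000], [0.0000, -6.0000, -9.0000]] (det J = 891.0000).
Solving J·Δ = −F gives Δ = (1.3889, 1.1894, -1.7929).
Then the next iterate is (x₁, x₂, x₃)₁ = (-0.6111, -0.3106, 1.2071).

(-0.6111, -0.3106, 1.2071)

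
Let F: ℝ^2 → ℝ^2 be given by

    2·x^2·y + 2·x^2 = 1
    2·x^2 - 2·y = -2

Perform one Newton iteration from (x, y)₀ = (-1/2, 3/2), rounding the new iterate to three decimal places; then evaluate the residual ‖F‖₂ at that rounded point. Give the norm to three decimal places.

At (-1/2, 3/2): F = (0.250, -0.500).
Jacobian J = [[4·x·y + 4·x, 2·x^2], [4·x, -2]].
At the point, J = [[-5.000, 0.500], [-2.000, -2.000]] (det J = 11.000).
Solving J·Δ = −F gives Δ = (0.023, -0.273).
Then the next iterate is (x, y)₁ = (-0.477, 1.227).
Re-evaluating at (-0.477, 1.227): F = (0.01341, 0.00106), so ‖F‖₂ = 0.013.

0.013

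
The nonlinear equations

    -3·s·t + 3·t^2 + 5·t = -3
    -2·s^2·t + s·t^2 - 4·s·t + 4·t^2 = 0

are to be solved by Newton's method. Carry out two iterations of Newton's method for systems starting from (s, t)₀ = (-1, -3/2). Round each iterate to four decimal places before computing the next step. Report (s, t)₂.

(-0.5277, -0.5834)

At (-1, -3/2): F = (-2.2500, 3.7500).
Jacobian J = [[-3·t, -3·s + 6·t + 5], [-4·s·t + t^2 - 4·t, -2·s^2 + 2·s·t - 4·s + 8·t]].
At the point, J = [[4.5000, -1.0000], [2.2500, -7.0000]] (det J = -29.2500).
Solving J·Δ = −F gives Δ = (0.6667, 0.7500).
Then the next iterate is (s, t)₁ = (-0.3333, -0.7500).
Round to (-0.3333, -0.7500) and repeat: F = (0.187575, 1.229252), J = [[2.2500, 1.4999], [2.5626, -4.389028]].
Δ = (-0.1944, 0.1666), so (s, t)₂ = (-0.5277, -0.5834).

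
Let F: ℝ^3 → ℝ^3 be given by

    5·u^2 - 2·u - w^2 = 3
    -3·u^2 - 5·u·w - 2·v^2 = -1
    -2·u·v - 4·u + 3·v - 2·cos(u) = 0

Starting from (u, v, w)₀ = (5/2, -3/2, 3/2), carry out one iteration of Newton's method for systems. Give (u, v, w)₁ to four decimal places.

(1.2711, -4.3199, -0.9215)

At (5/2, -3/2, 3/2): F = (21.0000, -41.0000, -5.397713).
Jacobian J = [[10·u - 2, 0, -2·w], [-6·u - 5·w, -4·v, -5·u], [-2·v + 2·sin(u) - 4, -2·u + 3, 0]].
At the point, J = [[23.0000, 0.0000, -3.0000], [-22.5000, 6.0000, -12.5000], [0.196944, -2.0000, 0.0000]] (det J = -706.455003).
Solving J·Δ = −F gives Δ = (-1.2289, -2.8199, -2.4215).
Then the next iterate is (u, v, w)₁ = (1.2711, -4.3199, -0.9215).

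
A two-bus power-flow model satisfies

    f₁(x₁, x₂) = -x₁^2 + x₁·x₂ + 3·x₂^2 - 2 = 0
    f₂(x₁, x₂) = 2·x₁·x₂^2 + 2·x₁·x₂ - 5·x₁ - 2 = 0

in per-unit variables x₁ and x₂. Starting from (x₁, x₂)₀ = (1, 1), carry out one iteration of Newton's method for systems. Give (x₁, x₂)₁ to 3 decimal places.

(-26.000, -3.000)

At (1, 1): F = (1.000, -3.000).
Jacobian J = [[-2·x₁ + x₂, x₁ + 6·x₂], [2·x₂^2 + 2·x₂ - 5, 4·x₁·x₂ + 2·x₁]].
At the point, J = [[-1.000, 7.000], [-1.000, 6.000]] (det J = 1.000).
Solving J·Δ = −F gives Δ = (-27.000, -4.000).
Then the next iterate is (x₁, x₂)₁ = (-26.000, -3.000).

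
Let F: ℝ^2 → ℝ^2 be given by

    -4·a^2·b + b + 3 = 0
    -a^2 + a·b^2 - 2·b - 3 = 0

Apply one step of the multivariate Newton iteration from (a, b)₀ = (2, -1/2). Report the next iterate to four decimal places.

At (2, -1/2): F = (10.5000, -5.5000).
Jacobian J = [[-8·a·b, -4·a^2 + 1], [-2·a + b^2, 2·a·b - 2]].
At the point, J = [[8.0000, -15.0000], [-3.7500, -4.0000]] (det J = -88.2500).
Solving J·Δ = −F gives Δ = (-1.4108, -0.0524).
Then the next iterate is (a, b)₁ = (0.5892, -0.5524).

(0.5892, -0.5524)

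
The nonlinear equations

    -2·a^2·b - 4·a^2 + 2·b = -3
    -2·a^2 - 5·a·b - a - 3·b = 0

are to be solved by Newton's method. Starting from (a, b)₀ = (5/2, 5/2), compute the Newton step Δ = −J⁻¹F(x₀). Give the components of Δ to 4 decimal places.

At (5/2, 5/2): F = (-48.2500, -53.7500).
Jacobian J = [[-4·a·b - 8·a, -2·a^2 + 2], [-4·a - 5·b - 1, -5·a - 3]].
At the point, J = [[-45.0000, -10.5000], [-23.5000, -15.5000]] (det J = 450.7500).
Solving J·Δ = −F gives Δ = (-0.4071, -2.8505).

(-0.4071, -2.8505)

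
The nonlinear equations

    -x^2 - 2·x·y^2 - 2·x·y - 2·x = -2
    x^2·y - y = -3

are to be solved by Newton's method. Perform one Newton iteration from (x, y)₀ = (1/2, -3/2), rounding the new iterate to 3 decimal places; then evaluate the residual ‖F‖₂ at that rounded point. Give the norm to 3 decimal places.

At (1/2, -3/2): F = (0.000, 4.125).
Jacobian J = [[-2·x - 2·y^2 - 2·y - 2, -4·x·y - 2·x], [2·x·y, x^2 - 1]].
At the point, J = [[-4.500, 2.000], [-1.500, -0.750]] (det J = 6.375).
Solving J·Δ = −F gives Δ = (1.294, 2.912).
Then the next iterate is (x, y)₁ = (1.794, 1.412).
Re-evaluating at (1.794, 1.412): F = (-17.02625, 6.13243), so ‖F‖₂ = 18.097.

18.097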